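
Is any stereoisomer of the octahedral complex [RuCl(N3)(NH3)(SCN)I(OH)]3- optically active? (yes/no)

yes

Systematic enumeration (placing each ligand type in turn and discarding arrangements equivalent by rotation or reflection) gives 15 geometric isomers.
Of these, 15 lack any improper symmetry element and so occur as enantiomeric pairs, giving 15 + 15 = 30 stereoisomers in total.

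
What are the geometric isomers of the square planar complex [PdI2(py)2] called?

cis and trans

A square has two trans pairs of vertices; adjacent vertices are cis.
There are 2 geometric isomers: I cis; I trans.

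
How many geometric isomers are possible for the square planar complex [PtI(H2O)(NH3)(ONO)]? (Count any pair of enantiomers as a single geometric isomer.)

A square has two trans pairs of vertices; adjacent vertices are cis.
There are 3 geometric isomers: (H2O/NH3 trans, I/ONO trans); (H2O/ONO trans, I/NH3 trans); (H2O/I trans, NH3/ONO trans).

3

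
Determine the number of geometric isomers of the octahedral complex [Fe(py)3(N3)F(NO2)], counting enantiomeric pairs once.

Systematic placement gives 4 geometric isomers: py mer (3 arrangements); py fac (chiral).

4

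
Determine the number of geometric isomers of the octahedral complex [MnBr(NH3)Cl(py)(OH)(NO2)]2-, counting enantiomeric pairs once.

The six octahedral sites form three mutually perpendicular trans pairs.
Systematic enumeration (placing each ligand type in turn and discarding arrangements equivalent by rotation or reflection) gives 15 geometric isomers.

15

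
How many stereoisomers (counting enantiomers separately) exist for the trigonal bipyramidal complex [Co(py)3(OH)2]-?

3

A trigonal bipyramid has two axial and three equatorial sites, which are chemically inequivalent.
The distinct arrangements are (3 in all): OH both axial; OH one axial, one equatorial; OH both equatorial.
Each arrangement has an internal mirror plane or centre of symmetry, so none is chiral.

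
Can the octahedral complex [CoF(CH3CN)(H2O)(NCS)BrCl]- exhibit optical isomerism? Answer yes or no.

The six octahedral sites form three mutually perpendicular trans pairs.
Placing the ligands in turn and identifying arrangements related by rotation or reflection leaves 15 distinct geometric isomers.
Of these, 15 lack any improper symmetry element and so occur as enantiomeric pairs, giving 15 + 15 = 30 stereoisomers in total.

yes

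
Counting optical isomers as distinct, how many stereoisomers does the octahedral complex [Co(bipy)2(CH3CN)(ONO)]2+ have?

Each bipy is bidentate and must span two cis positions.
Working through the distinct placements yields 2 geometric isomers: CH3CN and ONO mutually trans; CH3CN and ONO mutually cis (chiral).
One of these lacks any improper symmetry element and so occurs as an enantiomeric pair, giving 2 + 1 = 3 stereoisomers in total.

3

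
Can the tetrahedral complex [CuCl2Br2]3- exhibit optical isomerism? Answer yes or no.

In a tetrahedral complex all four positions are equivalent and every pair of ligands is adjacent — there is no cis/trans distinction.
Only one geometric arrangement is possible.

no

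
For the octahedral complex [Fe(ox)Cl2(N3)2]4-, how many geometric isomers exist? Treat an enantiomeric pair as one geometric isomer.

Each ox is bidentate and must span two cis positions.
Working through the distinct placements yields 3 geometric isomers: Cl trans, N3 cis; Cl cis, N3 cis (chiral); Cl cis, N3 trans.

3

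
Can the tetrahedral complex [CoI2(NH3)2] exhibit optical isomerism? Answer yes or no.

no

In a tetrahedral complex all four positions are equivalent and every pair of ligands is adjacent — there is no cis/trans distinction.
Only one geometric arrangement is possible.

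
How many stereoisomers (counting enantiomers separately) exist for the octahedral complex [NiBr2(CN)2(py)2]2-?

6

Working through the distinct placements yields 5 geometric isomers: Br trans, CN trans, py trans; Br trans, CN cis, py cis; Br cis, CN cis, py trans; Br cis, CN cis, py cis (chiral); Br cis, CN trans, py cis.
One of these lacks any improper symmetry element and so occurs as an enantiomeric pair, giving 5 + 1 = 6 stereoisomers in total.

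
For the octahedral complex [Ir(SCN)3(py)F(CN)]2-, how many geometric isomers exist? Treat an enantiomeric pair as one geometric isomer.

4

There are 4 geometric isomers: SCN mer (3 arrangements); SCN fac (chiral).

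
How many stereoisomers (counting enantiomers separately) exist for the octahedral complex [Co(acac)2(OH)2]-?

3

Each acac is bidentate and must span two cis positions.
The distinct arrangements are (2 in all): OH trans; OH cis (chiral).
One of these lacks any improper symmetry element and so occurs as an enantiomeric pair, giving 2 + 1 = 3 stereoisomers in total.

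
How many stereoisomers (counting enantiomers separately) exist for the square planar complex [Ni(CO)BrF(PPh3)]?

3

A square has two trans pairs of vertices; adjacent vertices are cis.
Systematic placement gives 3 geometric isomers: (Br/F trans, CO/PPh3 trans); (Br/PPh3 trans, CO/F trans); (Br/CO trans, F/PPh3 trans).
Each arrangement has an internal mirror plane or centre of symmetry, so none is chiral.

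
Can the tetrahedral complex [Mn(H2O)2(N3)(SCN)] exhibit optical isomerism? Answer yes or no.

no

In a tetrahedral complex all four positions are equivalent and every pair of ligands is adjacent — there is no cis/trans distinction.
Only one geometric arrangement is possible.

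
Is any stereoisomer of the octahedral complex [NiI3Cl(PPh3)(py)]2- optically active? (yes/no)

An octahedron has six vertices in three trans pairs; every non-trans pair is cis.
Working through the distinct placements yields 4 geometric isomers: I mer (3 arrangements); I fac (chiral).
One of these lacks any improper symmetry element and so occurs as an enantiomeric pair, giving 4 + 1 = 5 stereoisomers in total.

yes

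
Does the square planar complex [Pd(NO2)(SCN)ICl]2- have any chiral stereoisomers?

no

A square has two trans pairs of vertices; adjacent vertices are cis.
The distinct arrangements are (3 in all): (Cl/NO2 trans, I/SCN trans); (Cl/SCN trans, I/NO2 trans); (Cl/I trans, NO2/SCN trans).
Each arrangement has an internal mirror plane or centre of symmetry, so none is chiral.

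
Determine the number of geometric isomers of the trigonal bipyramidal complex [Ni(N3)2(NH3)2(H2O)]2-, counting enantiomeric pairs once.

5

In a trigonal bipyramid the two axial positions differ from the three equatorial ones.
Placing the ligands in turn and identifying arrangements related by rotation or reflection leaves 5 distinct geometric isomers.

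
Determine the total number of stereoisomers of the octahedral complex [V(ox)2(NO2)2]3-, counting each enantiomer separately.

Each ox is bidentate and must span two cis positions.
Working through the distinct placements yields 2 geometric isomers: NO2 trans; NO2 cis (chiral).
One of these lacks any improper symmetry element and so occurs as an enantiomeric pair, giving 2 + 1 = 3 stereoisomers in total.

3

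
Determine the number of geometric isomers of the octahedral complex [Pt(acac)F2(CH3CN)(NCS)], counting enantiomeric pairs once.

4

In an octahedral complex each vertex has one trans partner and four cis neighbours.
Each acac is bidentate and must span two cis positions.
Systematic placement gives 4 geometric isomers: F cis (3 arrangements, 2 chiral); F trans.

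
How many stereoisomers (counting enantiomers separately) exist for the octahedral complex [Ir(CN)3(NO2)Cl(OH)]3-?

An octahedron has six vertices in three trans pairs; every non-trans pair is cis.
Working through the distinct placements yields 4 geometric isomers: CN mer (3 arrangements); CN fac (chiral).
One of these lacks any improper symmetry element and so occurs as an enantiomeric pair, giving 4 + 1 = 5 stereoisomers in total.

5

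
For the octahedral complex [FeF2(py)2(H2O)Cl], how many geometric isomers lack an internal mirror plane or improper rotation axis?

2

Systematic placement gives 6 geometric isomers: F cis, py trans; F cis, py cis (3 arrangements, 2 chiral); F trans, py trans; F trans, py cis.
Of these, 2 lack any improper symmetry element and so occur as enantiomeric pairs, giving 6 + 2 = 8 stereoisomers in total.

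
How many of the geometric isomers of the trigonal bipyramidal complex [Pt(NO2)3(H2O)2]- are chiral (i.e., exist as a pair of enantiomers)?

0

In a trigonal bipyramid the two axial positions differ from the three equatorial ones.
Systematic placement gives 3 geometric isomers: H2O both axial; H2O one axial, one equatorial; H2O both equatorial.
Each arrangement has an internal mirror plane or centre of symmetry, so none is chiral.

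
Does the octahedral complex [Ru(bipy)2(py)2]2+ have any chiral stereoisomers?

yes

The six octahedral sites form three mutually perpendicular trans pairs.
Each bipy is bidentate and must span two cis positions.
The distinct arrangements are (2 in all): py trans; py cis (chiral).
One of these lacks any improper symmetry element and so occurs as an enantiomeric pair, giving 2 + 1 = 3 stereoisomers in total.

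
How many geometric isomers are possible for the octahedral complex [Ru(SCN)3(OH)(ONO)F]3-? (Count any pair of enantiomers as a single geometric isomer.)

An octahedron has six vertices in three trans pairs; every non-trans pair is cis.
There are 4 geometric isomers: SCN mer (3 arrangements); SCN fac (chiral).

4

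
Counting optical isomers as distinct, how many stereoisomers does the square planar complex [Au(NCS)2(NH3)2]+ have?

A square has two trans pairs of vertices; adjacent vertices are cis.
Systematic placement gives 2 geometric isomers: NCS cis; NCS trans.
Each arrangement has an internal mirror plane or centre of symmetry, so none is chiral.

2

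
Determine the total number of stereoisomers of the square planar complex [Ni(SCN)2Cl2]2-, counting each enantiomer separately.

Systematic placement gives 2 geometric isomers: SCN cis; SCN trans.
Each arrangement has an internal mirror plane or centre of symmetry, so none is chiral.

2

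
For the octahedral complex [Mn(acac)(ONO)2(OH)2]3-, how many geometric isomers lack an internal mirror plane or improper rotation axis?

1

In an octahedral complex each vertex has one trans partner and four cis neighbours.
Each acac is bidentate and must span two cis positions.
There are 3 geometric isomers: ONO cis, OH trans; ONO cis, OH cis (chiral); ONO trans, OH cis.
One of these lacks any improper symmetry element and so occurs as an enantiomeric pair, giving 3 + 1 = 4 stereoisomers in total.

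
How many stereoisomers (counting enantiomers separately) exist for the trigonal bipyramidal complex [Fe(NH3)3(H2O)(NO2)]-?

A trigonal bipyramid has two axial and three equatorial sites, which are chemically inequivalent.
The distinct arrangements are (4 in all): H2O axial, NO2 equatorial; H2O axial, NO2 axial; H2O equatorial, NO2 equatorial; H2O equatorial, NO2 axial.
Each arrangement has an internal mirror plane or centre of symmetry, so none is chiral.

4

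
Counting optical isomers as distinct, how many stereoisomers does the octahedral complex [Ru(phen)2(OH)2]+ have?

3

An octahedron has six vertices in three trans pairs; every non-trans pair is cis.
Each phen is bidentate and must span two cis positions.
There are 2 geometric isomers: OH trans; OH cis (chiral).
One of these lacks any improper symmetry element and so occurs as an enantiomeric pair, giving 2 + 1 = 3 stereoisomers in total.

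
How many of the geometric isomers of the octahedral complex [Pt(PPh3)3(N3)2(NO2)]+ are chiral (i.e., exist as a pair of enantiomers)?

0

There are 3 geometric isomers: PPh3 mer, N3 trans; PPh3 mer, N3 cis; PPh3 fac, N3 cis.
Each arrangement has an internal mirror plane or centre of symmetry, so none is chiral.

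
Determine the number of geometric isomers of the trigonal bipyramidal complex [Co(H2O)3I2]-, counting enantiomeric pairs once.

3

A trigonal bipyramid has two axial and three equatorial sites, which are chemically inequivalent.
There are 3 geometric isomers: I both equatorial; I one axial, one equatorial; I both axial.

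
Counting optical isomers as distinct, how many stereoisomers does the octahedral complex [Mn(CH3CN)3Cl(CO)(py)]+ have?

5

An octahedron has six vertices in three trans pairs; every non-trans pair is cis.
Working through the distinct placements yields 4 geometric isomers: CH3CN mer (3 arrangements); CH3CN fac (chiral).
One of these lacks any improper symmetry element and so occurs as an enantiomeric pair, giving 4 + 1 = 5 stereoisomers in total.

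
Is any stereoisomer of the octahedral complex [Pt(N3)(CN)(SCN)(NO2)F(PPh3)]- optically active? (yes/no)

yes

Exhaustive case analysis gives 15 geometric isomers.
Of these, 15 lack any improper symmetry element and so occur as enantiomeric pairs, giving 15 + 15 = 30 stereoisomers in total.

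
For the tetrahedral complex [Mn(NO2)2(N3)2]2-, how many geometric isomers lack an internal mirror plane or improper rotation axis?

In a tetrahedral complex all four positions are equivalent and every pair of ligands is adjacent — there is no cis/trans distinction.
Only one geometric arrangement is possible.

0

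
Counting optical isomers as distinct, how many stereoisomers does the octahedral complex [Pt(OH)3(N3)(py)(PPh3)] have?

5

An octahedron has six vertices in three trans pairs; every non-trans pair is cis.
There are 4 geometric isomers: OH mer (3 arrangements); OH fac (chiral).
One of these lacks any improper symmetry element and so occurs as an enantiomeric pair, giving 4 + 1 = 5 stereoisomers in total.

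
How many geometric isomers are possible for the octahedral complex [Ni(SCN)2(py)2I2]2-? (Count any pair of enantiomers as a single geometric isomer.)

5

In an octahedral complex each vertex has one trans partner and four cis neighbours.
The distinct arrangements are (5 in all): SCN trans, py trans, I trans; SCN cis, py cis, I trans; SCN cis, py trans, I cis; SCN cis, py cis, I cis (chiral); SCN trans, py cis, I cis.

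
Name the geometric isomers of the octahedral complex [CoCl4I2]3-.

cis and trans

The six octahedral sites form three mutually perpendicular trans pairs.
Systematic placement gives 2 geometric isomers: I trans; I cis.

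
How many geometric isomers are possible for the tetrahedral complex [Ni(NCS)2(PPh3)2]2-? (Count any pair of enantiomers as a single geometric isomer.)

In a tetrahedral complex all four positions are equivalent and every pair of ligands is adjacent — there is no cis/trans distinction.
Only one geometric arrangement is possible.

1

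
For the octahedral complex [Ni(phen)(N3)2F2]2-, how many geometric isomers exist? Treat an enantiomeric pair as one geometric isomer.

3

An octahedron has six vertices in three trans pairs; every non-trans pair is cis.
Each phen is bidentate and must span two cis positions.
There are 3 geometric isomers: N3 cis, F trans; N3 cis, F cis (chiral); N3 trans, F cis.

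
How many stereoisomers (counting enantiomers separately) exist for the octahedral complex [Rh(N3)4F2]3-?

The distinct arrangements are (2 in all): F trans; F cis.
Each arrangement has an internal mirror plane or centre of symmetry, so none is chiral.

2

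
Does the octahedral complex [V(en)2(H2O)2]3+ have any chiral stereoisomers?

In an octahedral complex each vertex has one trans partner and four cis neighbours.
Each en is bidentate and must span two cis positions.
The distinct arrangements are (2 in all): H2O trans; H2O cis (chiral).
One of these lacks any improper symmetry element and so occurs as an enantiomeric pair, giving 2 + 1 = 3 stereoisomers in total.

yes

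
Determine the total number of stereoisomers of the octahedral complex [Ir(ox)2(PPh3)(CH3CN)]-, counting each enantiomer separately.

An octahedron has six vertices in three trans pairs; every non-trans pair is cis.
Each ox is bidentate and must span two cis positions.
There are 2 geometric isomers: PPh3 and CH3CN mutually trans; PPh3 and CH3CN mutually cis (chiral).
One of these lacks any improper symmetry element and so occurs as an enantiomeric pair, giving 2 + 1 = 3 stereoisomers in total.

3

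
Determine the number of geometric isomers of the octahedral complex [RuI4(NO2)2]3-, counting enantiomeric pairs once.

Systematic placement gives 2 geometric isomers: NO2 trans; NO2 cis.

2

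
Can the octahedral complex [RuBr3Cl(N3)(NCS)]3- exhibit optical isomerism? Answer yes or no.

yes

The six octahedral sites form three mutually perpendicular trans pairs.
The distinct arrangements are (4 in all): Br mer (3 arrangements); Br fac (chiral).
One of these lacks any improper symmetry element and so occurs as an enantiomeric pair, giving 4 + 1 = 5 stereoisomers in total.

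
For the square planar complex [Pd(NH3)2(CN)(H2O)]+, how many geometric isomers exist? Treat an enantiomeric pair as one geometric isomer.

2

A square has two trans pairs of vertices; adjacent vertices are cis.
Working through the distinct placements yields 2 geometric isomers: NH3 cis; NH3 trans.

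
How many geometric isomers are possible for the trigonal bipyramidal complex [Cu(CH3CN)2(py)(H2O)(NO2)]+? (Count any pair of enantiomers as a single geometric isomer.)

A trigonal bipyramid has two axial and three equatorial sites, which are chemically inequivalent.
Placing the ligands in turn and identifying arrangements related by rotation or reflection leaves 7 distinct geometric isomers.

7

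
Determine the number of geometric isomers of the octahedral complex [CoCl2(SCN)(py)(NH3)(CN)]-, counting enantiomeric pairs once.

In an octahedral complex each vertex has one trans partner and four cis neighbours.
Exhaustive case analysis gives 9 geometric isomers.

9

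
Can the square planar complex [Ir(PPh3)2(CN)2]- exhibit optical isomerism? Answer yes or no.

no

In a square planar complex each vertex has one trans partner and two cis neighbours.
Systematic placement gives 2 geometric isomers: PPh3 cis; PPh3 trans.
Each arrangement has an internal mirror plane or centre of symmetry, so none is chiral.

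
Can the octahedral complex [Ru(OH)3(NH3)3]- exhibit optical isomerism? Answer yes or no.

An octahedron has six vertices in three trans pairs; every non-trans pair is cis.
There are 2 geometric isomers: OH mer; OH fac.
Each arrangement has an internal mirror plane or centre of symmetry, so none is chiral.

no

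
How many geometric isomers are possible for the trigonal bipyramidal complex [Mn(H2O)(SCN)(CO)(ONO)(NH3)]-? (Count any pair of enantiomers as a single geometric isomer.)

10

A trigonal bipyramid has two axial and three equatorial sites, which are chemically inequivalent.
Placing the ligands in turn and identifying arrangements related by rotation or reflection leaves 10 distinct geometric isomers.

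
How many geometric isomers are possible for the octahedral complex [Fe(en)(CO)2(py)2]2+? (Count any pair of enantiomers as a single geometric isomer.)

In an octahedral complex each vertex has one trans partner and four cis neighbours.
Each en is bidentate and must span two cis positions.
The distinct arrangements are (3 in all): CO trans, py cis; CO cis, py trans; CO cis, py cis (chiral).

3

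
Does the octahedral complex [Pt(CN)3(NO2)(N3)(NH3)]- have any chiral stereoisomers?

There are 4 geometric isomers: CN mer (3 arrangements); CN fac (chiral).
One of these lacks any improper symmetry element and so occurs as an enantiomeric pair, giving 4 + 1 = 5 stereoisomers in total.

yes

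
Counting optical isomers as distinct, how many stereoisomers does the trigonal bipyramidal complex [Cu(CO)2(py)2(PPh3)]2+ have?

6

Placing the ligands in turn and identifying arrangements related by rotation or reflection leaves 5 distinct geometric isomers.
One of these lacks any improper symmetry element and so occurs as an enantiomeric pair, giving 5 + 1 = 6 stereoisomers in total.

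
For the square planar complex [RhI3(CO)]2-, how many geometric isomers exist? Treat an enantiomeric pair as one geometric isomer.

A square has two trans pairs of vertices; adjacent vertices are cis.
Only one geometric arrangement is possible.

1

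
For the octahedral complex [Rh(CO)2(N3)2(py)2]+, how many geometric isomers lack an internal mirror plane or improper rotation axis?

1

An octahedron has six vertices in three trans pairs; every non-trans pair is cis.
Working through the distinct placements yields 5 geometric isomers: CO trans, N3 trans, py trans; CO trans, N3 cis, py cis; CO cis, N3 cis, py trans; CO cis, N3 cis, py cis (chiral); CO cis, N3 trans, py cis.
One of these lacks any improper symmetry element and so occurs as an enantiomeric pair, giving 5 + 1 = 6 stereoisomers in total.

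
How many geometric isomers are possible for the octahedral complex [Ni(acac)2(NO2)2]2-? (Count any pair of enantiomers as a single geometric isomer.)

2

Each acac is bidentate and must span two cis positions.
Working through the distinct placements yields 2 geometric isomers: NO2 trans; NO2 cis (chiral).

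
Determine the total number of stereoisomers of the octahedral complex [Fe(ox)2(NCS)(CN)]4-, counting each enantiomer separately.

An octahedron has six vertices in three trans pairs; every non-trans pair is cis.
Each ox is bidentate and must span two cis positions.
Working through the distinct placements yields 2 geometric isomers: NCS and CN mutually trans; NCS and CN mutually cis (chiral).
One of these lacks any improper symmetry element and so occurs as an enantiomeric pair, giving 2 + 1 = 3 stereoisomers in total.

3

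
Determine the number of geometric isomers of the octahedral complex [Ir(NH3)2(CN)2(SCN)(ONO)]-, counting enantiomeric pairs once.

6

In an octahedral complex each vertex has one trans partner and four cis neighbours.
The distinct arrangements are (6 in all): NH3 trans, CN trans; NH3 cis, CN trans; NH3 cis, CN cis (3 arrangements, 2 chiral); NH3 trans, CN cis.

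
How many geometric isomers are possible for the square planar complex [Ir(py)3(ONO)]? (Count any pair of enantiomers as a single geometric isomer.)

1

A square has two trans pairs of vertices; adjacent vertices are cis.
Only one geometric arrangement is possible.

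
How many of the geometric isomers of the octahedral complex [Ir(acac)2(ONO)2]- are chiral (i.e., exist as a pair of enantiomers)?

Each acac is bidentate and must span two cis positions.
Working through the distinct placements yields 2 geometric isomers: ONO trans; ONO cis (chiral).
One of these lacks any improper symmetry element and so occurs as an enantiomeric pair, giving 2 + 1 = 3 stereoisomers in total.

1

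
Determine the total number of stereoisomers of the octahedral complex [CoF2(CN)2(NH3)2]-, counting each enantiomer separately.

The six octahedral sites form three mutually perpendicular trans pairs.
The distinct arrangements are (5 in all): F trans, CN trans, NH3 trans; F cis, CN trans, NH3 cis; F cis, CN cis, NH3 trans; F cis, CN cis, NH3 cis (chiral); F trans, CN cis, NH3 cis.
One of these lacks any improper symmetry element and so occurs as an enantiomeric pair, giving 5 + 1 = 6 stereoisomers in total.

6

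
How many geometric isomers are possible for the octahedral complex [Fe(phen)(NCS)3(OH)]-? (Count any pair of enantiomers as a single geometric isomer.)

2

In an octahedral complex each vertex has one trans partner and four cis neighbours.
Each phen is bidentate and must span two cis positions.
The distinct arrangements are (2 in all): NCS mer; NCS fac.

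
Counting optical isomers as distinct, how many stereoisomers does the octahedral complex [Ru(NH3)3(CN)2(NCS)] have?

In an octahedral complex each vertex has one trans partner and four cis neighbours.
Systematic placement gives 3 geometric isomers: NH3 mer, CN trans; NH3 mer, CN cis; NH3 fac, CN cis.
Each arrangement has an internal mirror plane or centre of symmetry, so none is chiral.

3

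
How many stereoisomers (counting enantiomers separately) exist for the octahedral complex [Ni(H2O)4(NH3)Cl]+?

The six octahedral sites form three mutually perpendicular trans pairs.
The distinct arrangements are (2 in all): NH3 and Cl mutually cis; NH3 and Cl mutually trans.
Each arrangement has an internal mirror plane or centre of symmetry, so none is chiral.

2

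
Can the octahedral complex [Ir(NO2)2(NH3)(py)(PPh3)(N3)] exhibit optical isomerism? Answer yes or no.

Placing the ligands in turn and identifying arrangements related by rotation or reflection leaves 9 distinct geometric isomers.
Of these, 6 lack any improper symmetry element and so occur as enantiomeric pairs, giving 9 + 6 = 15 stereoisomers in total.

yes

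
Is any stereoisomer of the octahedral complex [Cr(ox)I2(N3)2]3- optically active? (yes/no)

An octahedron has six vertices in three trans pairs; every non-trans pair is cis.
Each ox is bidentate and must span two cis positions.
Working through the distinct placements yields 3 geometric isomers: I trans, N3 cis; I cis, N3 cis (chiral); I cis, N3 trans.
One of these lacks any improper symmetry element and so occurs as an enantiomeric pair, giving 3 + 1 = 4 stereoisomers in total.

yes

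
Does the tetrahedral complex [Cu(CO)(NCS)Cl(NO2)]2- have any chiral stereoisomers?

yes

All four vertices of a tetrahedron are equivalent and mutually adjacent, so cis/trans isomerism cannot arise.
Only one geometric arrangement is possible; it has no improper symmetry element, so it exists as a pair of enantiomers (2 stereoisomers).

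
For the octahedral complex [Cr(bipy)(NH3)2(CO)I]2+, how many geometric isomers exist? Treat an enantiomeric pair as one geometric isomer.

In an octahedral complex each vertex has one trans partner and four cis neighbours.
Each bipy is bidentate and must span two cis positions.
There are 4 geometric isomers: NH3 cis (3 arrangements, 2 chiral); NH3 trans.

4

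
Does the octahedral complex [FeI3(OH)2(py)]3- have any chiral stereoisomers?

no

The six octahedral sites form three mutually perpendicular trans pairs.
Systematic placement gives 3 geometric isomers: I mer, OH cis; I mer, OH trans; I fac, OH cis.
Each arrangement has an internal mirror plane or centre of symmetry, so none is chiral.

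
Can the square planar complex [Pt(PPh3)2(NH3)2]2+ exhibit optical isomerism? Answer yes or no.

no

Working through the distinct placements yields 2 geometric isomers: PPh3 cis; PPh3 trans.
Each arrangement has an internal mirror plane or centre of symmetry, so none is chiral.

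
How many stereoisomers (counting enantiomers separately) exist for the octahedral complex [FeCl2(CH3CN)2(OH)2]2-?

6

There are 5 geometric isomers: Cl trans, CH3CN trans, OH trans; Cl cis, CH3CN trans, OH cis; Cl cis, CH3CN cis, OH trans; Cl cis, CH3CN cis, OH cis (chiral); Cl trans, CH3CN cis, OH cis.
One of these lacks any improper symmetry element and so occurs as an enantiomeric pair, giving 5 + 1 = 6 stereoisomers in total.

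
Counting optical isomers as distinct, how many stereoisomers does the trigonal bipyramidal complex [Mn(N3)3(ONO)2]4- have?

A trigonal bipyramid has two axial and three equatorial sites, which are chemically inequivalent.
Working through the distinct placements yields 3 geometric isomers: ONO both equatorial; ONO one axial, one equatorial; ONO both axial.
Each arrangement has an internal mirror plane or centre of symmetry, so none is chiral.

3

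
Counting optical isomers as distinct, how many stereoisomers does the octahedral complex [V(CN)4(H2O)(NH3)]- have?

An octahedron has six vertices in three trans pairs; every non-trans pair is cis.
Working through the distinct placements yields 2 geometric isomers: H2O and NH3 mutually trans; H2O and NH3 mutually cis.
Each arrangement has an internal mirror plane or centre of symmetry, so none is chiral.

2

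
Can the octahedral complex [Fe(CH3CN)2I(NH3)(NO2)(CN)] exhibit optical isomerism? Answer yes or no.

yes

Exhaustive case analysis gives 9 geometric isomers.
Of these, 6 lack any improper symmetry element and so occur as enantiomeric pairs, giving 9 + 6 = 15 stereoisomers in total.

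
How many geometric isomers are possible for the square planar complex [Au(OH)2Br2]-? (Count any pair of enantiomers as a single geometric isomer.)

2

A square has two trans pairs of vertices; adjacent vertices are cis.
Systematic placement gives 2 geometric isomers: OH cis; OH trans.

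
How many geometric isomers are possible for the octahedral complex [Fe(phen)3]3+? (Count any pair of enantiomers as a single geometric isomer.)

An octahedron has six vertices in three trans pairs; every non-trans pair is cis.
Each phen is bidentate and must span two cis positions.
Only one geometric arrangement is possible; it has no improper symmetry element, so it exists as a pair of enantiomers (2 stereoisomers).

1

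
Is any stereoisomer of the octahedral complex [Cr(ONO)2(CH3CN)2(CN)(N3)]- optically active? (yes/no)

An octahedron has six vertices in three trans pairs; every non-trans pair is cis.
Working through the distinct placements yields 6 geometric isomers: ONO trans, CH3CN trans; ONO cis, CH3CN trans; ONO trans, CH3CN cis; ONO cis, CH3CN cis (3 arrangements, 2 chiral).
Of these, 2 lack any improper symmetry element and so occur as enantiomeric pairs, giving 6 + 2 = 8 stereoisomers in total.

yes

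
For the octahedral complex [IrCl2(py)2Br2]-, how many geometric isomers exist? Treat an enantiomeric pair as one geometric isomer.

5

In an octahedral complex each vertex has one trans partner and four cis neighbours.
The distinct arrangements are (5 in all): Cl trans, py trans, Br trans; Cl cis, py cis, Br trans; Cl cis, py trans, Br cis; Cl cis, py cis, Br cis (chiral); Cl trans, py cis, Br cis.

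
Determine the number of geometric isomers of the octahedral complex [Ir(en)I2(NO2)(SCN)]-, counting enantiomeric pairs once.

4

The six octahedral sites form three mutually perpendicular trans pairs.
Each en is bidentate and must span two cis positions.
Working through the distinct placements yields 4 geometric isomers: I trans; I cis (3 arrangements, 2 chiral).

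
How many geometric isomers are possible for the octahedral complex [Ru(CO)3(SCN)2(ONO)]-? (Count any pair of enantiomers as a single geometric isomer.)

Working through the distinct placements yields 3 geometric isomers: CO mer, SCN trans; CO mer, SCN cis; CO fac, SCN cis.

3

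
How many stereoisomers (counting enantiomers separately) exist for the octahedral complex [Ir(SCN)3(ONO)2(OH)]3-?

3

The six octahedral sites form three mutually perpendicular trans pairs.
The distinct arrangements are (3 in all): SCN mer, ONO cis; SCN mer, ONO trans; SCN fac, ONO cis.
Each arrangement has an internal mirror plane or centre of symmetry, so none is chiral.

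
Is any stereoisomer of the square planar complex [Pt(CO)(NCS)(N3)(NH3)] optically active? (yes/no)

In a square planar complex each vertex has one trans partner and two cis neighbours.
The distinct arrangements are (3 in all): (CO/NCS trans, N3/NH3 trans); (CO/NH3 trans, N3/NCS trans); (CO/N3 trans, NCS/NH3 trans).
Each arrangement has an internal mirror plane or centre of symmetry, so none is chiral.

no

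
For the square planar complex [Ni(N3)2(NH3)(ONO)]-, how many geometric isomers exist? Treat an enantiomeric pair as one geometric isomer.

In a square planar complex each vertex has one trans partner and two cis neighbours.
Working through the distinct placements yields 2 geometric isomers: N3 cis; N3 trans.

2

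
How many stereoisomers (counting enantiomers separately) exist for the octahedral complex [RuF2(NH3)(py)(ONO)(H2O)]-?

An octahedron has six vertices in three trans pairs; every non-trans pair is cis.
Systematic enumeration (placing each ligand type in turn and discarding arrangements equivalent by rotation or reflection) gives 9 geometric isomers.
Of these, 6 lack any improper symmetry element and so occur as enantiomeric pairs, giving 9 + 6 = 15 stereoisomers in total.

15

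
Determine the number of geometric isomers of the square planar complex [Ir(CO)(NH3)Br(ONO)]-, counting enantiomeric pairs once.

3

A square has two trans pairs of vertices; adjacent vertices are cis.
Working through the distinct placements yields 3 geometric isomers: (Br/NH3 trans, CO/ONO trans); (Br/ONO trans, CO/NH3 trans); (Br/CO trans, NH3/ONO trans).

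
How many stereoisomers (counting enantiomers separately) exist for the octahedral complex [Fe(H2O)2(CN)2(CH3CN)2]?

The six octahedral sites form three mutually perpendicular trans pairs.
There are 5 geometric isomers: H2O trans, CN trans, CH3CN trans; H2O cis, CN cis, CH3CN trans; H2O trans, CN cis, CH3CN cis; H2O cis, CN cis, CH3CN cis (chiral); H2O cis, CN trans, CH3CN cis.
One of these lacks any improper symmetry element and so occurs as an enantiomeric pair, giving 5 + 1 = 6 stereoisomers in total.

6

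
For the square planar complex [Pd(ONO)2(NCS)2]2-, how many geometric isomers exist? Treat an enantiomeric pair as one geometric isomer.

2

In a square planar complex each vertex has one trans partner and two cis neighbours.
Working through the distinct placements yields 2 geometric isomers: ONO cis; ONO trans.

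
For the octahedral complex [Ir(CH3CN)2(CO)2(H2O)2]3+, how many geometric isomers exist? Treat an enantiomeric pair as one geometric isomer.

Systematic placement gives 5 geometric isomers: CH3CN trans, CO trans, H2O trans; CH3CN trans, CO cis, H2O cis; CH3CN cis, CO cis, H2O trans; CH3CN cis, CO cis, H2O cis (chiral); CH3CN cis, CO trans, H2O cis.

5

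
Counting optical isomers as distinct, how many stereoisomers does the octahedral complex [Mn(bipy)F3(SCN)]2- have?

2

In an octahedral complex each vertex has one trans partner and four cis neighbours.
Each bipy is bidentate and must span two cis positions.
There are 2 geometric isomers: F mer; F fac.
Each arrangement has an internal mirror plane or centre of symmetry, so none is chiral.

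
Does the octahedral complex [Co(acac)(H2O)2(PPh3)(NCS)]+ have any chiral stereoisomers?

The six octahedral sites form three mutually perpendicular trans pairs.
Each acac is bidentate and must span two cis positions.
Systematic placement gives 4 geometric isomers: H2O trans; H2O cis (3 arrangements, 2 chiral).
Of these, 2 lack any improper symmetry element and so occur as enantiomeric pairs, giving 4 + 2 = 6 stereoisomers in total.

yes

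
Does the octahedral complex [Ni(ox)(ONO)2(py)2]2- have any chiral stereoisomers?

yes

The six octahedral sites form three mutually perpendicular trans pairs.
Each ox is bidentate and must span two cis positions.
The distinct arrangements are (3 in all): ONO trans, py cis; ONO cis, py trans; ONO cis, py cis (chiral).
One of these lacks any improper symmetry element and so occurs as an enantiomeric pair, giving 3 + 1 = 4 stereoisomers in total.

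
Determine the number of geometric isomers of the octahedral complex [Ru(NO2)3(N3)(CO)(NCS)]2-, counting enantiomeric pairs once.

Working through the distinct placements yields 4 geometric isomers: NO2 mer (3 arrangements); NO2 fac (chiral).

4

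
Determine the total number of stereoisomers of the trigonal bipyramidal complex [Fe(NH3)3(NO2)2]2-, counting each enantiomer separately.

A trigonal bipyramid has two axial and three equatorial sites, which are chemically inequivalent.
There are 3 geometric isomers: NO2 both equatorial; NO2 one axial, one equatorial; NO2 both axial.
Each arrangement has an internal mirror plane or centre of symmetry, so none is chiral.

3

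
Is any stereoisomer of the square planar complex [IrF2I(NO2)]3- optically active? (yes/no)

no

In a square planar complex each vertex has one trans partner and two cis neighbours.
There are 2 geometric isomers: F cis; F trans.
Each arrangement has an internal mirror plane or centre of symmetry, so none is chiral.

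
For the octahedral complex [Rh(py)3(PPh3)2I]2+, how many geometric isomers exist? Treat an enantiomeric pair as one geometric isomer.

The distinct arrangements are (3 in all): py mer, PPh3 cis; py mer, PPh3 trans; py fac, PPh3 cis.

3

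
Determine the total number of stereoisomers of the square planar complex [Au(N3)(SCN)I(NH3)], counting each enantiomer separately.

3

A square has two trans pairs of vertices; adjacent vertices are cis.
There are 3 geometric isomers: (I/NH3 trans, N3/SCN trans); (I/SCN trans, N3/NH3 trans); (I/N3 trans, NH3/SCN trans).
Each arrangement has an internal mirror plane or centre of symmetry, so none is chiral.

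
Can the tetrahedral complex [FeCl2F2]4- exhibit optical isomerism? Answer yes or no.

no

Only one geometric arrangement is possible.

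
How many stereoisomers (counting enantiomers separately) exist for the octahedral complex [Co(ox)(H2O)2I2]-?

4

Each ox is bidentate and must span two cis positions.
There are 3 geometric isomers: H2O trans, I cis; H2O cis, I cis (chiral); H2O cis, I trans.
One of these lacks any improper symmetry element and so occurs as an enantiomeric pair, giving 3 + 1 = 4 stereoisomers in total.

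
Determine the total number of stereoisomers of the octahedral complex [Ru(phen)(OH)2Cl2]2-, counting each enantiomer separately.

The six octahedral sites form three mutually perpendicular trans pairs.
Each phen is bidentate and must span two cis positions.
Systematic placement gives 3 geometric isomers: OH cis, Cl trans; OH cis, Cl cis (chiral); OH trans, Cl cis.
One of these lacks any improper symmetry element and so occurs as an enantiomeric pair, giving 3 + 1 = 4 stereoisomers in total.

4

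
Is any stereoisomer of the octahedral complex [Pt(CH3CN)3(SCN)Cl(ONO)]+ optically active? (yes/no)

yes

In an octahedral complex each vertex has one trans partner and four cis neighbours.
There are 4 geometric isomers: CH3CN mer (3 arrangements); CH3CN fac (chiral).
One of these lacks any improper symmetry element and so occurs as an enantiomeric pair, giving 4 + 1 = 5 stereoisomers in total.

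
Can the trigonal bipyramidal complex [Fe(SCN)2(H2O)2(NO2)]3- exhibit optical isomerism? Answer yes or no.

yes

Systematic enumeration (placing each ligand type in turn and discarding arrangements equivalent by rotation or reflection) gives 5 geometric isomers.
One of these lacks any improper symmetry element and so occurs as an enantiomeric pair, giving 5 + 1 = 6 stereoisomers in total.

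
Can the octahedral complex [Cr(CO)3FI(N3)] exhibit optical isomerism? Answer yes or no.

An octahedron has six vertices in three trans pairs; every non-trans pair is cis.
Systematic placement gives 4 geometric isomers: CO mer (3 arrangements); CO fac (chiral).
One of these lacks any improper symmetry element and so occurs as an enantiomeric pair, giving 4 + 1 = 5 stereoisomers in total.

yes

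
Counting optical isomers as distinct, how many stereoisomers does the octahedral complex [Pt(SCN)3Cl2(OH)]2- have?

3

An octahedron has six vertices in three trans pairs; every non-trans pair is cis.
Working through the distinct placements yields 3 geometric isomers: SCN mer, Cl trans; SCN mer, Cl cis; SCN fac, Cl cis.
Each arrangement has an internal mirror plane or centre of symmetry, so none is chiral.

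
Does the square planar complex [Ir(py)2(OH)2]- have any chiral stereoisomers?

In a square planar complex each vertex has one trans partner and two cis neighbours.
Systematic placement gives 2 geometric isomers: py cis; py trans.
Each arrangement has an internal mirror plane or centre of symmetry, so none is chiral.

no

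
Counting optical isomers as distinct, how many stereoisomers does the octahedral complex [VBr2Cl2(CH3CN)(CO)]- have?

There are 6 geometric isomers: Br trans, Cl trans; Br trans, Cl cis; Br cis, Cl trans; Br cis, Cl cis (3 arrangements, 2 chiral).
Of these, 2 lack any improper symmetry element and so occur as enantiomeric pairs, giving 6 + 2 = 8 stereoisomers in total.

8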